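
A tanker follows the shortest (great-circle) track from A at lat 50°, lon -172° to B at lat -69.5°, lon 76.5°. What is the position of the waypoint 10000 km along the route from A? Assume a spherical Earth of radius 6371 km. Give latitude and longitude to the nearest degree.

From cos δ = sin φ₁ sin φ₂ + cos φ₁ cos φ₂ cos Δλ, the central angle is δ ≈ 2.498 rad (143.1°). The total great-circle distance is δ·R ≈ 2.498 × 6371 ≈ 15916 km, so the target fraction is f = 10000/15916 ≈ 0.628.
Interpolate at f ≈ 0.628 with slerp weights a = sin((1−f)δ)/sin δ ≈ 1.335, b = sin(fδ)/sin δ ≈ 1.667.
p = a·p₁ + b·p₂ ≈ (-0.713, 0.448, -0.539); φ = arcsin(p_z) ≈ -32.60°, λ = atan2(p_y, p_x) ≈ 147.86°.

≈ lat -33°, lon 148°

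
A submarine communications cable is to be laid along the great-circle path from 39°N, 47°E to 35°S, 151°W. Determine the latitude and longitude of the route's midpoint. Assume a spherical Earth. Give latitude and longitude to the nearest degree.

The haversine formula gives a central angle δ ≈ 2.882 rad (165.1°) between the endpoints.
Interpolate at f = 1/2 with slerp weights a = sin((1−f)δ)/sin δ ≈ 3.858, b = sin(fδ)/sin δ ≈ 3.858.
p = a·p₁ + b·p₂ ≈ (-0.719, 0.661, 0.215); φ = arcsin(p_z) ≈ 12.42°, λ = atan2(p_y, p_x) ≈ 137.43°.

≈ 12°N, 137°E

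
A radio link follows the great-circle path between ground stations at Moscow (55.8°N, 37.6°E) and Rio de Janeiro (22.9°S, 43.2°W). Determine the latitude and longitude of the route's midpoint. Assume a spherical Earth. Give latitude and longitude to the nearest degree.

Convert each endpoint to a unit vector on the sphere (x = cos φ cos λ, y = cos φ sin λ, z = sin φ).
The central angle between the endpoints is δ = arccos(p₁·p₂) ≈ 1.812 rad (103.8°).
Interpolate at f = 1/2 with slerp weights a = sin((1−f)δ)/sin δ ≈ 0.811, b = sin(fδ)/sin δ ≈ 0.811.
p = a·p₁ + b·p₂ ≈ (0.905, -0.233, 0.355); φ = arcsin(p_z) ≈ 20.79°, λ = atan2(p_y, p_x) ≈ -14.44°.

≈ 21°N, 14°W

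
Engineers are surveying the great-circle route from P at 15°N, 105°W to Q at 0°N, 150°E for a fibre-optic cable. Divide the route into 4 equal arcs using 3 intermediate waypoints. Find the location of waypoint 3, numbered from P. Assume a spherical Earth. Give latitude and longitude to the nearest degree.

≈ 7°N, 175°E

From cos δ = sin φ₁ sin φ₂ + cos φ₁ cos φ₂ cos Δλ, the central angle is δ ≈ 1.823 rad (104.5°).
Interpolate at f = 3/4 with slerp weights a = sin((1−f)δ)/sin δ ≈ 0.455, b = sin(fδ)/sin δ ≈ 1.012.
p = a·p₁ + b·p₂ ≈ (-0.990, 0.082, 0.118); φ = arcsin(p_z) ≈ 6.76°, λ = atan2(p_y, p_x) ≈ 175.29°.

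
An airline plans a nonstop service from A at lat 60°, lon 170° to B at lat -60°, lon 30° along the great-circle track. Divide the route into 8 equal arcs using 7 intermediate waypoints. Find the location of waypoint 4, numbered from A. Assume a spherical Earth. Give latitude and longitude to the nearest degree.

Convert each endpoint to a unit vector on the sphere (x = cos φ cos λ, y = cos φ sin λ, z = sin φ).
The central angle between the endpoints is δ = arccos(p₁·p₂) ≈ 2.798 rad (160.3°).
Interpolate at f = 4/8 with slerp weights a = sin((1−f)δ)/sin δ ≈ 2.924, b = sin(fδ)/sin δ ≈ 2.924.
p = a·p₁ + b·p₂ ≈ (-0.174, 0.985, 0.000); φ = arcsin(p_z) ≈ 0.00°, λ = atan2(p_y, p_x) ≈ 100.00°.

≈ lat 0°, lon 100°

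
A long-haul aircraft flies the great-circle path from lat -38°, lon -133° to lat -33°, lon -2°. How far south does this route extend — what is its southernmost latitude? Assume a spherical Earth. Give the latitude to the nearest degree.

The great circle lies in the plane with unit normal n̂ = (p₁ × p₂)/|p₁ × p₂|.
Here n̂_z ≈ +0.501; the vertex latitude is φ_max = arccos|n̂_z| ≈ 59.9°.

≈ -60°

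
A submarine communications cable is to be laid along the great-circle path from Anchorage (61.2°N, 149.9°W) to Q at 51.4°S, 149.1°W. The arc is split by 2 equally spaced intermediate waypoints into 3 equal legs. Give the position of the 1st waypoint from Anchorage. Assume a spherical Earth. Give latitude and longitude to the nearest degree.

From cos δ = sin φ₁ sin φ₂ + cos φ₁ cos φ₂ cos Δλ, the central angle is δ ≈ 1.965 rad (112.6°).
Interpolate at f = 1/3 with slerp weights a = sin((1−f)δ)/sin δ ≈ 1.047, b = sin(fδ)/sin δ ≈ 0.660.
p = a·p₁ + b·p₂ ≈ (-0.789, -0.464, 0.401); φ = arcsin(p_z) ≈ 23.67°, λ = atan2(p_y, p_x) ≈ -149.54°.

≈ 24°N, 150°W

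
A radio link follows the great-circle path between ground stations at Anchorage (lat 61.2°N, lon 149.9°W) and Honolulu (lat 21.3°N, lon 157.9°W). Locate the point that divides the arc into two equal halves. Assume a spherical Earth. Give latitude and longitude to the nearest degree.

≈ lat 41°N, lon 155°W

Convert each endpoint to a unit vector on the sphere (x = cos φ cos λ, y = cos φ sin λ, z = sin φ).
The central angle between the endpoints is δ = arccos(p₁·p₂) ≈ 0.703 rad (40.3°).
Interpolate at f = 1/2 with slerp weights a = sin((1−f)δ)/sin δ ≈ 0.533, b = sin(fδ)/sin δ ≈ 0.533.
p = a·p₁ + b·p₂ ≈ (-0.682, -0.315, 0.660); φ = arcsin(p_z) ≈ 41.31°, λ = atan2(p_y, p_x) ≈ -155.18°.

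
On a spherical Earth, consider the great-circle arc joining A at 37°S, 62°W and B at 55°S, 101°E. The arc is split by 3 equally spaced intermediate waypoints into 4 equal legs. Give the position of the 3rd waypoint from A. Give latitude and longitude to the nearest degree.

Write both endpoints as unit vectors p₁, p₂ with components (cos φ cos λ, cos φ sin λ, sin φ).
The central angle between the endpoints is δ = arccos(p₁·p₂) ≈ 1.516 rad (86.9°).
Interpolate at f = 3/4 with slerp weights a = sin((1−f)δ)/sin δ ≈ 0.371, b = sin(fδ)/sin δ ≈ 0.909.
p = a·p₁ + b·p₂ ≈ (0.039, 0.250, -0.967); φ = arcsin(p_z) ≈ -75.32°, λ = atan2(p_y, p_x) ≈ 81.04°.

≈ 75°S, 81°E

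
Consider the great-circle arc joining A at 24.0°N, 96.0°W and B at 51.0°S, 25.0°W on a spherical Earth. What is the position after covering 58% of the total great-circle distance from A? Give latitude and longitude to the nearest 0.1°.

≈ 22.6°S, 63.2°W

Write both endpoints as unit vectors p₁, p₂ with components (cos φ cos λ, cos φ sin λ, sin φ).
The central angle between the endpoints is δ = arccos(p₁·p₂) ≈ 1.700 rad (97.4°).
Interpolate at f = 0.58 with slerp weights a = sin((1−f)δ)/sin δ ≈ 0.660, b = sin(fδ)/sin δ ≈ 0.841.
p = a·p₁ + b·p₂ ≈ (0.417, -0.824, -0.385); φ = arcsin(p_z) ≈ -22.64°, λ = atan2(p_y, p_x) ≈ -63.17°.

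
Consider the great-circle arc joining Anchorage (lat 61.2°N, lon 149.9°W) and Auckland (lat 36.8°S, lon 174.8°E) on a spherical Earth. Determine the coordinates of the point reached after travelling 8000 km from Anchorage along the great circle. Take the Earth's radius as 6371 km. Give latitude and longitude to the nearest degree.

≈ lat 8°S, lon 177°W

Write both endpoints as unit vectors p₁, p₂ with components (cos φ cos λ, cos φ sin λ, sin φ).
The central angle between the endpoints is δ = arccos(p₁·p₂) ≈ 1.782 rad (102.1°). The total great-circle distance is δ·R ≈ 1.782 × 6371 ≈ 11356 km, so the target fraction is f = 8000/11356 ≈ 0.704.
Interpolate at f ≈ 0.704 with slerp weights a = sin((1−f)δ)/sin δ ≈ 0.514, b = sin(fδ)/sin δ ≈ 0.972.
p = a·p₁ + b·p₂ ≈ (-0.990, -0.054, -0.132); φ = arcsin(p_z) ≈ -7.58°, λ = atan2(p_y, p_x) ≈ -176.90°.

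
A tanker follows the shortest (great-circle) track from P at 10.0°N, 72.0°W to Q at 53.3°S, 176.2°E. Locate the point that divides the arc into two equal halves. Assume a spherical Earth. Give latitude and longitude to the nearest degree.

≈ 34°S, 108°W

Convert each endpoint to a unit vector on the sphere (x = cos φ cos λ, y = cos φ sin λ, z = sin φ).
The central angle between the endpoints is δ = arccos(p₁·p₂) ≈ 1.937 rad (111.0°).
Interpolate at f = 1/2 with slerp weights a = sin((1−f)δ)/sin δ ≈ 0.882, b = sin(fδ)/sin δ ≈ 0.882.
p = a·p₁ + b·p₂ ≈ (-0.258, -0.791, -0.554); φ = arcsin(p_z) ≈ -33.66°, λ = atan2(p_y, p_x) ≈ -108.03°.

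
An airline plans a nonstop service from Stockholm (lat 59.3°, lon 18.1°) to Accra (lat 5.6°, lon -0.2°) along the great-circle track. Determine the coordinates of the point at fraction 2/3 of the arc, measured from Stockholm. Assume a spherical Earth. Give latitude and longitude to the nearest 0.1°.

≈ lat 23.7°, lon 3.7°

Convert each endpoint to a unit vector on the sphere (x = cos φ cos λ, y = cos φ sin λ, z = sin φ).
The central angle between the endpoints is δ = arccos(p₁·p₂) ≈ 0.969 rad (55.5°).
Interpolate at f = 2/3 with slerp weights a = sin((1−f)δ)/sin δ ≈ 0.385, b = sin(fδ)/sin δ ≈ 0.730.
p = a·p₁ + b·p₂ ≈ (0.914, 0.059, 0.402); φ = arcsin(p_z) ≈ 23.72°, λ = atan2(p_y, p_x) ≈ 3.67°.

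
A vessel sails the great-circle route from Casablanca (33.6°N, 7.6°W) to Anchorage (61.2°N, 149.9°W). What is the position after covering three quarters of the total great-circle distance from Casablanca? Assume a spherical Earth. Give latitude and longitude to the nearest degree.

≈ (75°N, 108°W)

Write both endpoints as unit vectors p₁, p₂ with components (cos φ cos λ, cos φ sin λ, sin φ).
The central angle between the endpoints is δ = arccos(p₁·p₂) ≈ 1.403 rad (80.4°).
Interpolate at f = 3/4 with slerp weights a = sin((1−f)δ)/sin δ ≈ 0.348, b = sin(fδ)/sin δ ≈ 0.881.
p = a·p₁ + b·p₂ ≈ (-0.079, -0.251, 0.965); φ = arcsin(p_z) ≈ 74.72°, λ = atan2(p_y, p_x) ≈ -107.55°.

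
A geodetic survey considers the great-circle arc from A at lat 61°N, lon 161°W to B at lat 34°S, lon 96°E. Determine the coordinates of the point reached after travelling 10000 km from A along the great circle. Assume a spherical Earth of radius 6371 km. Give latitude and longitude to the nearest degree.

≈ lat 4°S, lon 116°E

Write both endpoints as unit vectors p₁, p₂ with components (cos φ cos λ, cos φ sin λ, sin φ).
The central angle between the endpoints is δ = arccos(p₁·p₂) ≈ 2.189 rad (125.4°). The total great-circle distance is δ·R ≈ 2.189 × 6371 ≈ 13946 km, so the target fraction is f = 10000/13946 ≈ 0.717.
Interpolate at f ≈ 0.717 with slerp weights a = sin((1−f)δ)/sin δ ≈ 0.712, b = sin(fδ)/sin δ ≈ 1.227.
p = a·p₁ + b·p₂ ≈ (-0.433, 0.899, -0.063); φ = arcsin(p_z) ≈ -3.62°, λ = atan2(p_y, p_x) ≈ 115.70°.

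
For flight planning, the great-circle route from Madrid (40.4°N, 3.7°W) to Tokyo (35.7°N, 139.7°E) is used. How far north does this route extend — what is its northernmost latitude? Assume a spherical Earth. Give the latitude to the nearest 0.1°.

The great circle lies in the plane with unit normal n̂ = (p₁ × p₂)/|p₁ × p₂|.
Here n̂_z ≈ +0.371; the vertex latitude is φ_max = arccos|n̂_z| ≈ 68.2°.
Check via Clairaut: cos φ_max = |cos φ₁| · sin C = cos(40.4°)·sin(29.2°) ≈ 0.371, again giving ≈ 68.2°.

≈ 68.2°N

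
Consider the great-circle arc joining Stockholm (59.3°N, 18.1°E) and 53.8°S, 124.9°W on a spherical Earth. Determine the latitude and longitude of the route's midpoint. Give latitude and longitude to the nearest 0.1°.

Convert each endpoint to a unit vector on the sphere (x = cos φ cos λ, y = cos φ sin λ, z = sin φ).
The central angle between the endpoints is δ = arccos(p₁·p₂) ≈ 2.778 rad (159.2°).
Interpolate at f = 1/2 with slerp weights a = sin((1−f)δ)/sin δ ≈ 2.767, b = sin(fδ)/sin δ ≈ 2.767.
p = a·p₁ + b·p₂ ≈ (0.408, -0.901, 0.146); φ = arcsin(p_z) ≈ 8.41°, λ = atan2(p_y, p_x) ≈ -65.66°.

≈ 8.4°N, 65.7°W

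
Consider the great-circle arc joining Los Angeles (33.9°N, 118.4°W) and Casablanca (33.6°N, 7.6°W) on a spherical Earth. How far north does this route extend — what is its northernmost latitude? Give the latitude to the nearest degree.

≈ 50°N

The great circle lies in the plane with unit normal n̂ = (p₁ × p₂)/|p₁ × p₂|.
Here n̂_z ≈ +0.648; the vertex latitude is φ_max = arccos|n̂_z| ≈ 49.6°.
Check via Clairaut: cos φ_max = |cos φ₁| · sin C = cos(33.9°)·sin(51.3°) ≈ 0.648, again giving ≈ 49.6°.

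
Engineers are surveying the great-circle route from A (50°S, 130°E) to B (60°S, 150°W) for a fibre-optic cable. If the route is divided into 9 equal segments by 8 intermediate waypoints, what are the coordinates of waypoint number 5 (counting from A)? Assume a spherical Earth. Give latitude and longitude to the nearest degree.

Convert each endpoint to a unit vector on the sphere (x = cos φ cos λ, y = cos φ sin λ, z = sin φ).
The central angle between the endpoints is δ = arccos(p₁·p₂) ≈ 0.768 rad (44.0°).
Interpolate at f = 5/9 with slerp weights a = sin((1−f)δ)/sin δ ≈ 0.482, b = sin(fδ)/sin δ ≈ 0.596.
p = a·p₁ + b·p₂ ≈ (-0.457, 0.088, -0.885); φ = arcsin(p_z) ≈ -62.26°, λ = atan2(p_y, p_x) ≈ 169.06°.

≈ (62°S, 169°E)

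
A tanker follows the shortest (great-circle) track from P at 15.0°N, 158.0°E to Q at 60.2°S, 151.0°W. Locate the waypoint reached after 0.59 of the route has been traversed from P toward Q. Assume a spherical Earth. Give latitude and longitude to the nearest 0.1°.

≈ 31.5°S, 178.5°E

Write both endpoints as unit vectors p₁, p₂ with components (cos φ cos λ, cos φ sin λ, sin φ).
The central angle between the endpoints is δ = arccos(p₁·p₂) ≈ 1.493 rad (85.6°).
Interpolate at f = 0.59 with slerp weights a = sin((1−f)δ)/sin δ ≈ 0.576, b = sin(fδ)/sin δ ≈ 0.774.
p = a·p₁ + b·p₂ ≈ (-0.853, 0.022, -0.522); φ = arcsin(p_z) ≈ -31.48°, λ = atan2(p_y, p_x) ≈ 178.51°.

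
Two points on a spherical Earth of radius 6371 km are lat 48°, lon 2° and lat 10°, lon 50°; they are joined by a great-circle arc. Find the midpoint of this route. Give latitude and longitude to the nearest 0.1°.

From cos δ = sin φ₁ sin φ₂ + cos φ₁ cos φ₂ cos Δλ, the central angle is δ ≈ 0.964 rad (55.3°).
Interpolate at f = 1/2 with slerp weights a = sin((1−f)δ)/sin δ ≈ 0.564, b = sin(fδ)/sin δ ≈ 0.564.
p = a·p₁ + b·p₂ ≈ (0.735, 0.439, 0.517); φ = arcsin(p_z) ≈ 31.16°, λ = atan2(p_y, p_x) ≈ 30.86°.

≈ lat 31.2°, lon 30.9°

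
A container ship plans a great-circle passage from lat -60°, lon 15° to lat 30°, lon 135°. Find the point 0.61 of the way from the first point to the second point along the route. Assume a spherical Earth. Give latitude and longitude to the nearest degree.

Write both endpoints as unit vectors p₁, p₂ with components (cos φ cos λ, cos φ sin λ, sin φ).
The central angle between the endpoints is δ = arccos(p₁·p₂) ≈ 2.278 rad (130.5°).
Interpolate at f = 0.61 with slerp weights a = sin((1−f)δ)/sin δ ≈ 1.021, b = sin(fδ)/sin δ ≈ 1.294.
p = a·p₁ + b·p₂ ≈ (-0.299, 0.924, -0.237); φ = arcsin(p_z) ≈ -13.71°, λ = atan2(p_y, p_x) ≈ 107.94°.

≈ lat -14°, lon 108°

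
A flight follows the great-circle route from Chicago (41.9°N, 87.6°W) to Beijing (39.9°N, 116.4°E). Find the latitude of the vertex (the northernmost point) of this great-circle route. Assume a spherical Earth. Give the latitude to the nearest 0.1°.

The great circle lies in the plane with unit normal n̂ = (p₁ × p₂)/|p₁ × p₂|.
Here n̂_z ≈ -0.233; the vertex latitude is φ_max = arccos|n̂_z| ≈ 76.5°.
Check via Clairaut: cos φ_max = |cos φ₁| · sin C = cos(41.9°)·sin(18.3°) ≈ 0.233, again giving ≈ 76.5°.

≈ 76.5°N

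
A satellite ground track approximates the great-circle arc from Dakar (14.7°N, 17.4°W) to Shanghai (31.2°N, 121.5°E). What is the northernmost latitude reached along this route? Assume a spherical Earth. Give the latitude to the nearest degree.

The great circle lies in the plane with unit normal n̂ = (p₁ × p₂)/|p₁ × p₂|.
Here n̂_z ≈ +0.625; the vertex latitude is φ_max = arccos|n̂_z| ≈ 51.3°.
Check via Clairaut: cos φ_max = |cos φ₁| · sin C = cos(14.7°)·sin(40.2°) ≈ 0.625, again giving ≈ 51.3°.

≈ 51°N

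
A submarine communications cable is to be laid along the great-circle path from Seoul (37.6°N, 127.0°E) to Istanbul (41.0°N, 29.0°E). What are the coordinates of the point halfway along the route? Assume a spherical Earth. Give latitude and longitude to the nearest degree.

≈ 51°N, 80°E

From cos δ = sin φ₁ sin φ₂ + cos φ₁ cos φ₂ cos Δλ, the central angle is δ ≈ 1.248 rad (71.5°).
Interpolate at f = 1/2 with slerp weights a = sin((1−f)δ)/sin δ ≈ 0.616, b = sin(fδ)/sin δ ≈ 0.616.
p = a·p₁ + b·p₂ ≈ (0.113, 0.615, 0.780); φ = arcsin(p_z) ≈ 51.28°, λ = atan2(p_y, p_x) ≈ 79.60°.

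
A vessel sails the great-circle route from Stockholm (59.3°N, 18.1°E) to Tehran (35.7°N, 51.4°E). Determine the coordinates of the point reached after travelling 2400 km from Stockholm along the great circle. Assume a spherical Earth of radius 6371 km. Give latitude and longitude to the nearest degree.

≈ 44°N, 44°E

Convert each endpoint to a unit vector on the sphere (x = cos φ cos λ, y = cos φ sin λ, z = sin φ).
The central angle between the endpoints is δ = arccos(p₁·p₂) ≈ 0.558 rad (32.0°). The total great-circle distance is δ·R ≈ 0.558 × 6371 ≈ 3555 km, so the target fraction is f = 2400/3555 ≈ 0.675.
Interpolate at f ≈ 0.675 with slerp weights a = sin((1−f)δ)/sin δ ≈ 0.341, b = sin(fδ)/sin δ ≈ 0.695.
p = a·p₁ + b·p₂ ≈ (0.517, 0.495, 0.698); φ = arcsin(p_z) ≈ 44.29°, λ = atan2(p_y, p_x) ≈ 43.74°.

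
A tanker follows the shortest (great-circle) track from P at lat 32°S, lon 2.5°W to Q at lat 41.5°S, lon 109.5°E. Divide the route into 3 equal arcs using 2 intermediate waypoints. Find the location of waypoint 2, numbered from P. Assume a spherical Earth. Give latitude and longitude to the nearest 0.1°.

≈ lat 53.1°S, lon 71.5°E

Write both endpoints as unit vectors p₁, p₂ with components (cos φ cos λ, cos φ sin λ, sin φ).
The central angle between the endpoints is δ = arccos(p₁·p₂) ≈ 1.457 rad (83.5°).
Interpolate at f = 2/3 with slerp weights a = sin((1−f)δ)/sin δ ≈ 0.470, b = sin(fδ)/sin δ ≈ 0.831.
p = a·p₁ + b·p₂ ≈ (0.190, 0.569, -0.800); φ = arcsin(p_z) ≈ -53.10°, λ = atan2(p_y, p_x) ≈ 71.51°.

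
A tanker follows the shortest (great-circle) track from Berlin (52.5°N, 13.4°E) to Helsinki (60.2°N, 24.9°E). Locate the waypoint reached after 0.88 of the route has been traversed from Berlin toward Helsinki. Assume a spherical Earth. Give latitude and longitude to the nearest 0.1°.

≈ (59.3°N, 23.3°E)

The haversine formula gives a central angle δ ≈ 0.174 rad (10.0°) between the endpoints.
Interpolate at f = 0.88 with slerp weights a = sin((1−f)δ)/sin δ ≈ 0.121, b = sin(fδ)/sin δ ≈ 0.881.
p = a·p₁ + b·p₂ ≈ (0.469, 0.201, 0.860); φ = arcsin(p_z) ≈ 59.34°, λ = atan2(p_y, p_x) ≈ 23.26°.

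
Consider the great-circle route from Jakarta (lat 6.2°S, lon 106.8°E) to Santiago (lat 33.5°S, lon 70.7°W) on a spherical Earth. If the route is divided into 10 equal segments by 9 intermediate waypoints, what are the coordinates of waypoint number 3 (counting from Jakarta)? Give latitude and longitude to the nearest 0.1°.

≈ lat 48.2°S, lon 103.5°E

Convert each endpoint to a unit vector on the sphere (x = cos φ cos λ, y = cos φ sin λ, z = sin φ).
The central angle between the endpoints is δ = arccos(p₁·p₂) ≈ 2.447 rad (140.2°).
Interpolate at f = 3/10 with slerp weights a = sin((1−f)δ)/sin δ ≈ 1.547, b = sin(fδ)/sin δ ≈ 1.047.
p = a·p₁ + b·p₂ ≈ (-0.156, 0.648, -0.745); φ = arcsin(p_z) ≈ -48.18°, λ = atan2(p_y, p_x) ≈ 103.52°.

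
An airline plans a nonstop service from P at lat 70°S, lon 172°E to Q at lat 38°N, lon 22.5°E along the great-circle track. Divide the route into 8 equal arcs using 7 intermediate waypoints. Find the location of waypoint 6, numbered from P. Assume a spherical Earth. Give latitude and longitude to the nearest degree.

≈ lat 3°N, lon 33°E

The haversine formula gives a central angle δ ≈ 2.516 rad (144.2°) between the endpoints.
Interpolate at f = 6/8 with slerp weights a = sin((1−f)δ)/sin δ ≈ 1.005, b = sin(fδ)/sin δ ≈ 1.623.
p = a·p₁ + b·p₂ ≈ (0.842, 0.537, 0.055); φ = arcsin(p_z) ≈ 3.15°, λ = atan2(p_y, p_x) ≈ 32.56°.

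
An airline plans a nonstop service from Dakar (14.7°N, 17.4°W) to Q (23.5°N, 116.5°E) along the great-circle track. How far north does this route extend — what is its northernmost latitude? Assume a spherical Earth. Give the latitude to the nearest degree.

≈ 42°N

The great circle lies in the plane with unit normal n̂ = (p₁ × p₂)/|p₁ × p₂|.
Here n̂_z ≈ +0.745; the vertex latitude is φ_max = arccos|n̂_z| ≈ 41.8°.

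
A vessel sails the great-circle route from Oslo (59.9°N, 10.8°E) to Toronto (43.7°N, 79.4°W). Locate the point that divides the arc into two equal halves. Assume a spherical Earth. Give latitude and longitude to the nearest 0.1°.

Write both endpoints as unit vectors p₁, p₂ with components (cos φ cos λ, cos φ sin λ, sin φ).
The central angle between the endpoints is δ = arccos(p₁·p₂) ≈ 0.932 rad (53.4°).
Interpolate at f = 1/2 with slerp weights a = sin((1−f)δ)/sin δ ≈ 0.560, b = sin(fδ)/sin δ ≈ 0.560.
p = a·p₁ + b·p₂ ≈ (0.350, -0.345, 0.871); φ = arcsin(p_z) ≈ 60.55°, λ = atan2(p_y, p_x) ≈ -44.59°.

≈ (60.6°N, 44.6°W)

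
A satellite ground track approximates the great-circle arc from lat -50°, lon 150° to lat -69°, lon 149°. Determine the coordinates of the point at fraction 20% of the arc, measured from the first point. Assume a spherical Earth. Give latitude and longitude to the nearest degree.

Convert each endpoint to a unit vector on the sphere (x = cos φ cos λ, y = cos φ sin λ, z = sin φ).
The central angle between the endpoints is δ = arccos(p₁·p₂) ≈ 0.332 rad (19.0°).
Interpolate at f = 0.20 with slerp weights a = sin((1−f)δ)/sin δ ≈ 0.805, b = sin(fδ)/sin δ ≈ 0.204.
p = a·p₁ + b·p₂ ≈ (-0.511, 0.296, -0.807); φ = arcsin(p_z) ≈ -53.80°, λ = atan2(p_y, p_x) ≈ 149.88°.

≈ lat -54°, lon 150°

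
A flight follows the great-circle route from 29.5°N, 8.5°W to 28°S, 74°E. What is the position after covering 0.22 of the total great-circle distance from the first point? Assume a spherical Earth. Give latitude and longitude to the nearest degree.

≈ 18°N, 11°E

The haversine formula gives a central angle δ ≈ 1.702 rad (97.5°) between the endpoints.
Interpolate at f = 0.22 with slerp weights a = sin((1−f)δ)/sin δ ≈ 0.979, b = sin(fδ)/sin δ ≈ 0.369.
p = a·p₁ + b·p₂ ≈ (0.933, 0.187, 0.309); φ = arcsin(p_z) ≈ 17.99°, λ = atan2(p_y, p_x) ≈ 11.35°.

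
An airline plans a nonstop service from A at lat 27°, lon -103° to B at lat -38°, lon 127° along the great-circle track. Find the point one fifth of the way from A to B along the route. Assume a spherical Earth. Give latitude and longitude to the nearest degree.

≈ lat 12°, lon -128°

Convert each endpoint to a unit vector on the sphere (x = cos φ cos λ, y = cos φ sin λ, z = sin φ).
The central angle between the endpoints is δ = arccos(p₁·p₂) ≈ 2.390 rad (137.0°).
Interpolate at f = 1/5 with slerp weights a = sin((1−f)δ)/sin δ ≈ 1.380, b = sin(fδ)/sin δ ≈ 0.674.
p = a·p₁ + b·p₂ ≈ (-0.596, -0.774, 0.212); φ = arcsin(p_z) ≈ 12.23°, λ = atan2(p_y, p_x) ≈ -127.60°.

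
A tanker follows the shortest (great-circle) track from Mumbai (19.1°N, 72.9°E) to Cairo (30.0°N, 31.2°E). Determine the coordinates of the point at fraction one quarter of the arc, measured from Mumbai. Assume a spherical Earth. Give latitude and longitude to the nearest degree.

≈ 23°N, 63°E

From cos δ = sin φ₁ sin φ₂ + cos φ₁ cos φ₂ cos Δλ, the central angle is δ ≈ 0.685 rad (39.2°).
Interpolate at f = 1/4 with slerp weights a = sin((1−f)δ)/sin δ ≈ 0.777, b = sin(fδ)/sin δ ≈ 0.269.
p = a·p₁ + b·p₂ ≈ (0.415, 0.822, 0.389); φ = arcsin(p_z) ≈ 22.88°, λ = atan2(p_y, p_x) ≈ 63.20°.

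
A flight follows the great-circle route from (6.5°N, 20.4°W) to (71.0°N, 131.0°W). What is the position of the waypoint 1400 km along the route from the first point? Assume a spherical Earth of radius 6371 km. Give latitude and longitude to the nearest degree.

≈ (18°N, 24°W)

Convert each endpoint to a unit vector on the sphere (x = cos φ cos λ, y = cos φ sin λ, z = sin φ).
The central angle between the endpoints is δ = arccos(p₁·p₂) ≈ 1.578 rad (90.4°). The total great-circle distance is δ·R ≈ 1.578 × 6371 ≈ 10051 km, so the target fraction is f = 1400/10051 ≈ 0.139.
Interpolate at f ≈ 0.139 with slerp weights a = sin((1−f)δ)/sin δ ≈ 0.977, b = sin(fδ)/sin δ ≈ 0.218.
p = a·p₁ + b·p₂ ≈ (0.864, -0.392, 0.317); φ = arcsin(p_z) ≈ 18.47°, λ = atan2(p_y, p_x) ≈ -24.42°.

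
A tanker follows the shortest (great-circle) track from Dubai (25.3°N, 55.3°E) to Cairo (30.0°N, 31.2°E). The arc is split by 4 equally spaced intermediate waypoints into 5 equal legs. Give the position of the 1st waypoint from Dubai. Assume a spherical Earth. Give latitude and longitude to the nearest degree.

≈ (27°N, 51°E)

The haversine formula gives a central angle δ ≈ 0.381 rad (21.8°) between the endpoints.
Interpolate at f = 1/5 with slerp weights a = sin((1−f)δ)/sin δ ≈ 0.807, b = sin(fδ)/sin δ ≈ 0.205.
p = a·p₁ + b·p₂ ≈ (0.567, 0.692, 0.447); φ = arcsin(p_z) ≈ 26.57°, λ = atan2(p_y, p_x) ≈ 50.66°.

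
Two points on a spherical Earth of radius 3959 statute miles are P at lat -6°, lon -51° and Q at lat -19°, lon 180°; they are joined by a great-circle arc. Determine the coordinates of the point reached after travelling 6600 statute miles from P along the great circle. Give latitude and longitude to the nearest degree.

Write both endpoints as unit vectors p₁, p₂ with components (cos φ cos λ, cos φ sin λ, sin φ).
The central angle between the endpoints is δ = arccos(p₁·p₂) ≈ 2.162 rad (123.9°). The total great-circle distance is δ·R ≈ 2.162 × 3959 ≈ 8561 mi, so the target fraction is f = 6600/8561 ≈ 0.771.
Interpolate at f ≈ 0.771 with slerp weights a = sin((1−f)δ)/sin δ ≈ 0.573, b = sin(fδ)/sin δ ≈ 1.199.
p = a·p₁ + b·p₂ ≈ (-0.775, -0.443, -0.450); φ = arcsin(p_z) ≈ -26.76°, λ = atan2(p_y, p_x) ≈ -150.28°.

≈ lat -27°, lon -150°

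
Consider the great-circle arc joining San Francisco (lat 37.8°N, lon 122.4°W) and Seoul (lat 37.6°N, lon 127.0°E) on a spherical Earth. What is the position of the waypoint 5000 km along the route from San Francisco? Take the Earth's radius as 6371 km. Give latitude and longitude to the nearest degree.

The haversine formula gives a central angle δ ≈ 1.416 rad (81.2°) between the endpoints. The total great-circle distance is δ·R ≈ 1.416 × 6371 ≈ 9024 km, so the target fraction is f = 5000/9024 ≈ 0.554.
Interpolate at f ≈ 0.554 with slerp weights a = sin((1−f)δ)/sin δ ≈ 0.598, b = sin(fδ)/sin δ ≈ 0.715.
p = a·p₁ + b·p₂ ≈ (-0.594, 0.054, 0.803); φ = arcsin(p_z) ≈ 53.38°, λ = atan2(p_y, p_x) ≈ 174.82°.

≈ lat 53°N, lon 175°E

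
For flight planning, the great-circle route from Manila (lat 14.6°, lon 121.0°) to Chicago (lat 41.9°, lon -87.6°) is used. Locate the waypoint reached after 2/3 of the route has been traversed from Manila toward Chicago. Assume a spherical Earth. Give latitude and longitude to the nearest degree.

Write both endpoints as unit vectors p₁, p₂ with components (cos φ cos λ, cos φ sin λ, sin φ).
The central angle between the endpoints is δ = arccos(p₁·p₂) ≈ 2.053 rad (117.6°).
Interpolate at f = 2/3 with slerp weights a = sin((1−f)δ)/sin δ ≈ 0.714, b = sin(fδ)/sin δ ≈ 1.106.
p = a·p₁ + b·p₂ ≈ (-0.321, -0.230, 0.919); φ = arcsin(p_z) ≈ 66.71°, λ = atan2(p_y, p_x) ≈ -144.35°.

≈ lat 67°, lon -144°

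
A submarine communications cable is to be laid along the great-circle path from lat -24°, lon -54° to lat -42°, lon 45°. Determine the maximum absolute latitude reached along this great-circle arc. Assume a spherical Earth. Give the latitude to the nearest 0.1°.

≈ -47.2°

The great circle lies in the plane with unit normal n̂ = (p₁ × p₂)/|p₁ × p₂|.
Here n̂_z ≈ +0.680; the vertex latitude is φ_max = arccos|n̂_z| ≈ 47.2°.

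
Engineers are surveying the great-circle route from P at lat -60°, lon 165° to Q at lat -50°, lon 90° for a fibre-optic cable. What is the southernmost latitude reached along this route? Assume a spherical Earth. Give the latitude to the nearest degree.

≈ -62°

The great circle lies in the plane with unit normal n̂ = (p₁ × p₂)/|p₁ × p₂|.
Here n̂_z ≈ -0.467; the vertex latitude is φ_max = arccos|n̂_z| ≈ 62.2°.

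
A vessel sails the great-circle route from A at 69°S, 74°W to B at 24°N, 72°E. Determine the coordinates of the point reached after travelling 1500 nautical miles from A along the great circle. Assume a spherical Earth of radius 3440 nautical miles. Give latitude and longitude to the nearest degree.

Convert each endpoint to a unit vector on the sphere (x = cos φ cos λ, y = cos φ sin λ, z = sin φ).
The central angle between the endpoints is δ = arccos(p₁·p₂) ≈ 2.280 rad (130.6°). The total great-circle distance is δ·R ≈ 2.280 × 3440 ≈ 7843 nmi, so the target fraction is f = 1500/7843 ≈ 0.191.
Interpolate at f ≈ 0.191 with slerp weights a = sin((1−f)δ)/sin δ ≈ 1.269, b = sin(fδ)/sin δ ≈ 0.556.
p = a·p₁ + b·p₂ ≈ (0.282, 0.046, -0.958); φ = arcsin(p_z) ≈ -73.37°, λ = atan2(p_y, p_x) ≈ 9.33°.

≈ 73°S, 9°E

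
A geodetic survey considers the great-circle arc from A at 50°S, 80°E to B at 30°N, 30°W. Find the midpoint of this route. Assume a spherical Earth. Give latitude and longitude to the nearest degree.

≈ 17°S, 13°E

Convert each endpoint to a unit vector on the sphere (x = cos φ cos λ, y = cos φ sin λ, z = sin φ).
The central angle between the endpoints is δ = arccos(p₁·p₂) ≈ 2.181 rad (125.0°).
Interpolate at f = 1/2 with slerp weights a = sin((1−f)δ)/sin δ ≈ 1.083, b = sin(fδ)/sin δ ≈ 1.083.
p = a·p₁ + b·p₂ ≈ (0.933, 0.217, -0.288); φ = arcsin(p_z) ≈ -16.74°, λ = atan2(p_y, p_x) ≈ 13.07°.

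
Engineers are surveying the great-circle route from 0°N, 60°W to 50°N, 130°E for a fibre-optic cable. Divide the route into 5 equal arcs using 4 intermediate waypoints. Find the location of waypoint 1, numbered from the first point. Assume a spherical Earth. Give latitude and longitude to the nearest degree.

Convert each endpoint to a unit vector on the sphere (x = cos φ cos λ, y = cos φ sin λ, z = sin φ).
The central angle between the endpoints is δ = arccos(p₁·p₂) ≈ 2.256 rad (129.3°).
Interpolate at f = 1/5 with slerp weights a = sin((1−f)δ)/sin δ ≈ 1.257, b = sin(fδ)/sin δ ≈ 0.563.
p = a·p₁ + b·p₂ ≈ (0.395, -0.811, 0.432); φ = arcsin(p_z) ≈ 25.56°, λ = atan2(p_y, p_x) ≈ -64.00°.

≈ 26°N, 64°W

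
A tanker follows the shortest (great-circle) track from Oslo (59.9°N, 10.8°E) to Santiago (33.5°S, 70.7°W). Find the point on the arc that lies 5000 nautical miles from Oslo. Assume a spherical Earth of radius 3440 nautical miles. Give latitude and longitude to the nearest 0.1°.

≈ 6.2°S, 54.1°W

Convert each endpoint to a unit vector on the sphere (x = cos φ cos λ, y = cos φ sin λ, z = sin φ).
The central angle between the endpoints is δ = arccos(p₁·p₂) ≈ 2.000 rad (114.6°). The total great-circle distance is δ·R ≈ 2.000 × 3440 ≈ 6878 nmi, so the target fraction is f = 5000/6878 ≈ 0.727.
Interpolate at f ≈ 0.727 with slerp weights a = sin((1−f)δ)/sin δ ≈ 0.571, b = sin(fδ)/sin δ ≈ 1.092.
p = a·p₁ + b·p₂ ≈ (0.582, -0.806, -0.109); φ = arcsin(p_z) ≈ -6.24°, λ = atan2(p_y, p_x) ≈ -54.15°.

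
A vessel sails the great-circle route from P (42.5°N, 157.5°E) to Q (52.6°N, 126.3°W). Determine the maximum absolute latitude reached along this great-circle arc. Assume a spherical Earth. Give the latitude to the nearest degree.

≈ 55°N

The great circle lies in the plane with unit normal n̂ = (p₁ × p₂)/|p₁ × p₂|.
Here n̂_z ≈ +0.568; the vertex latitude is φ_max = arccos|n̂_z| ≈ 55.4°.
Check via Clairaut: cos φ_max = |cos φ₁| · sin C = cos(42.5°)·sin(50.4°) ≈ 0.568, again giving ≈ 55.4°.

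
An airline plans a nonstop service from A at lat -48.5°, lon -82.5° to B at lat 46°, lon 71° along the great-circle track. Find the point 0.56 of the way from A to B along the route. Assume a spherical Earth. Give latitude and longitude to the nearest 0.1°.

Write both endpoints as unit vectors p₁, p₂ with components (cos φ cos λ, cos φ sin λ, sin φ).
The central angle between the endpoints is δ = arccos(p₁·p₂) ≈ 2.826 rad (161.9°).
Interpolate at f = 0.56 with slerp weights a = sin((1−f)δ)/sin δ ≈ 3.053, b = sin(fδ)/sin δ ≈ 3.224.
p = a·p₁ + b·p₂ ≈ (0.993, 0.112, 0.033); φ = arcsin(p_z) ≈ 1.86°, λ = atan2(p_y, p_x) ≈ 6.42°.

≈ lat 1.9°, lon 6.4°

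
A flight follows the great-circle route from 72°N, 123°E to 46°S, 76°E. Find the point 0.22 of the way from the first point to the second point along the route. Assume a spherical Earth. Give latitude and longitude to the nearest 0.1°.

≈ 47.4°N, 99.2°E

Write both endpoints as unit vectors p₁, p₂ with components (cos φ cos λ, cos φ sin λ, sin φ).
The central angle between the endpoints is δ = arccos(p₁·p₂) ≈ 2.139 rad (122.5°).
Interpolate at f = 0.22 with slerp weights a = sin((1−f)δ)/sin δ ≈ 1.180, b = sin(fδ)/sin δ ≈ 0.538.
p = a·p₁ + b·p₂ ≈ (-0.108, 0.668, 0.736); φ = arcsin(p_z) ≈ 47.39°, λ = atan2(p_y, p_x) ≈ 99.21°.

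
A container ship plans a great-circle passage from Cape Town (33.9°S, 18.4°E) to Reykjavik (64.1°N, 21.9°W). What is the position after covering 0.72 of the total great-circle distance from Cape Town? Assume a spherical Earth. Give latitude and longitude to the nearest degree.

The haversine formula gives a central angle δ ≈ 1.798 rad (103.0°) between the endpoints.
Interpolate at f = 0.72 with slerp weights a = sin((1−f)δ)/sin δ ≈ 0.495, b = sin(fδ)/sin δ ≈ 0.987.
p = a·p₁ + b·p₂ ≈ (0.790, -0.031, 0.612); φ = arcsin(p_z) ≈ 37.74°, λ = atan2(p_y, p_x) ≈ -2.26°.

≈ 38°N, 2°W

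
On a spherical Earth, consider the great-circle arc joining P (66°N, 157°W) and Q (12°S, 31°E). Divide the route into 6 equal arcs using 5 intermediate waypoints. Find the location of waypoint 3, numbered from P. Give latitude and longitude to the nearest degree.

Convert each endpoint to a unit vector on the sphere (x = cos φ cos λ, y = cos φ sin λ, z = sin φ).
The central angle between the endpoints is δ = arccos(p₁·p₂) ≈ 2.194 rad (125.7°).
Interpolate at f = 3/6 with slerp weights a = sin((1−f)δ)/sin δ ≈ 1.096, b = sin(fδ)/sin δ ≈ 1.096.
p = a·p₁ + b·p₂ ≈ (0.509, 0.378, 0.774); φ = arcsin(p_z) ≈ 50.67°, λ = atan2(p_y, p_x) ≈ 36.62°.

≈ (51°N, 37°E)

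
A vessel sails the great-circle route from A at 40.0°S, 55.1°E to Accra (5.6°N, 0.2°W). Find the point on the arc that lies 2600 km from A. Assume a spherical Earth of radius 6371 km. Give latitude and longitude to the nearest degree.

Write both endpoints as unit vectors p₁, p₂ with components (cos φ cos λ, cos φ sin λ, sin φ).
The central angle between the endpoints is δ = arccos(p₁·p₂) ≈ 1.190 rad (68.2°). The total great-circle distance is δ·R ≈ 1.190 × 6371 ≈ 7584 km, so the target fraction is f = 2600/7584 ≈ 0.343.
Interpolate at f ≈ 0.343 with slerp weights a = sin((1−f)δ)/sin δ ≈ 0.759, b = sin(fδ)/sin δ ≈ 0.427.
p = a·p₁ + b·p₂ ≈ (0.758, 0.475, -0.446); φ = arcsin(p_z) ≈ -26.51°, λ = atan2(p_y, p_x) ≈ 32.10°.

≈ 27°S, 32°E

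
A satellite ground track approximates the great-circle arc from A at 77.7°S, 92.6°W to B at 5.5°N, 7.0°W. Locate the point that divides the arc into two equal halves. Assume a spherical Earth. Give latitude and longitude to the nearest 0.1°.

Convert each endpoint to a unit vector on the sphere (x = cos φ cos λ, y = cos φ sin λ, z = sin φ).
The central angle between the endpoints is δ = arccos(p₁·p₂) ≈ 1.648 rad (94.4°).
Interpolate at f = 1/2 with slerp weights a = sin((1−f)δ)/sin δ ≈ 0.736, b = sin(fδ)/sin δ ≈ 0.736.
p = a·p₁ + b·p₂ ≈ (0.720, -0.246, -0.649); φ = arcsin(p_z) ≈ -40.44°, λ = atan2(p_y, p_x) ≈ -18.86°.

≈ 40.4°S, 18.9°W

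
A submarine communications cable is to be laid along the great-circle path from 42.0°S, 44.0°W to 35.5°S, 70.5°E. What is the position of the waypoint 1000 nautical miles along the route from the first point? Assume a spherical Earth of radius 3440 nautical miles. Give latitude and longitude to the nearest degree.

Convert each endpoint to a unit vector on the sphere (x = cos φ cos λ, y = cos φ sin λ, z = sin φ).
The central angle between the endpoints is δ = arccos(p₁·p₂) ≈ 1.433 rad (82.1°). The total great-circle distance is δ·R ≈ 1.433 × 3440 ≈ 4928 nmi, so the target fraction is f = 1000/4928 ≈ 0.203.
Interpolate at f ≈ 0.203 with slerp weights a = sin((1−f)δ)/sin δ ≈ 0.918, b = sin(fδ)/sin δ ≈ 0.289.
p = a·p₁ + b·p₂ ≈ (0.569, -0.252, -0.782); φ = arcsin(p_z) ≈ -51.48°, λ = atan2(p_y, p_x) ≈ -23.86°.

≈ 51°S, 24°W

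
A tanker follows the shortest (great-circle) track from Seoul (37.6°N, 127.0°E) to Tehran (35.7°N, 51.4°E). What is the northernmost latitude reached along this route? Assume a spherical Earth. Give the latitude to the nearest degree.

≈ 43°N

The great circle lies in the plane with unit normal n̂ = (p₁ × p₂)/|p₁ × p₂|.
Here n̂_z ≈ -0.728; the vertex latitude is φ_max = arccos|n̂_z| ≈ 43.3°.
Check via Clairaut: cos φ_max = |cos φ₁| · sin C = cos(37.6°)·sin(66.7°) ≈ 0.728, again giving ≈ 43.3°.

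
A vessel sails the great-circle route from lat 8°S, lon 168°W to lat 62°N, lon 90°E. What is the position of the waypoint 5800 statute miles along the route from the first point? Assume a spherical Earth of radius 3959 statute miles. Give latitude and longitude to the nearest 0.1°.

The haversine formula gives a central angle δ ≈ 1.792 rad (102.7°) between the endpoints. The total great-circle distance is δ·R ≈ 1.792 × 3959 ≈ 7095 mi, so the target fraction is f = 5800/7095 ≈ 0.817.
Interpolate at f ≈ 0.817 with slerp weights a = sin((1−f)δ)/sin δ ≈ 0.329, b = sin(fδ)/sin δ ≈ 1.019.
p = a·p₁ + b·p₂ ≈ (-0.319, 0.411, 0.854); φ = arcsin(p_z) ≈ 58.66°, λ = atan2(p_y, p_x) ≈ 127.84°.

≈ lat 58.7°N, lon 127.8°E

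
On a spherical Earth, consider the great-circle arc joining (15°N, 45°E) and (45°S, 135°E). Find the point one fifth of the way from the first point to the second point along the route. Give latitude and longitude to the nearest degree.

Convert each endpoint to a unit vector on the sphere (x = cos φ cos λ, y = cos φ sin λ, z = sin φ).
The central angle between the endpoints is δ = arccos(p₁·p₂) ≈ 1.755 rad (100.5°).
Interpolate at f = 1/5 with slerp weights a = sin((1−f)δ)/sin δ ≈ 1.003, b = sin(fδ)/sin δ ≈ 0.350.
p = a·p₁ + b·p₂ ≈ (0.510, 0.860, 0.012); φ = arcsin(p_z) ≈ 0.71°, λ = atan2(p_y, p_x) ≈ 59.32°.

≈ (1°N, 59°E)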